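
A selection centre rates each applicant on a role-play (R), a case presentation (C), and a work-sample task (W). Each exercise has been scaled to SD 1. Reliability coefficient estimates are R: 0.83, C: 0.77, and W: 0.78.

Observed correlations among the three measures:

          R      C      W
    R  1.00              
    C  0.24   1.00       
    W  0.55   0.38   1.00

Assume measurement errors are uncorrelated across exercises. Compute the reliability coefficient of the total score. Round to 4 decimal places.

0.8839

Var(R+C+W) = 3 + 2·[0.24 + 0.55 + 0.38] = 3 + 2.34 = 5.34.
Because errors are independent across components, Cov(Tᵢ,Tⱼ) = Cov(Xᵢ,Xⱼ); the off-diagonal part of the true-score variance is the same as above.
True-score variance = [0.83 + 0.77 + 0.78] + 2.34 = 2.38 + 2.34 = 4.72.
Reliability = 4.72 / 5.34 = 0.8839.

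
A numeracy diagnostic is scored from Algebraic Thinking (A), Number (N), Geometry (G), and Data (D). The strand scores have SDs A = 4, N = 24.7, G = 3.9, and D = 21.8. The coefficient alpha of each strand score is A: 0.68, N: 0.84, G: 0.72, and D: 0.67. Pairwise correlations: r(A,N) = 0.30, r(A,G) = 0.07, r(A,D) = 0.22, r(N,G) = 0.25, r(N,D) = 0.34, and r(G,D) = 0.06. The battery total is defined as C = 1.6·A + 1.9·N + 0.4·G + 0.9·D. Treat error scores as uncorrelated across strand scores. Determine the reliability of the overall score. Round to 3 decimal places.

0.860

Var(C) = 1.6²·4² + 1.9²·24.7² + 0.4²·3.9² + 0.9²·21.8² + 2·[3.04·4·24.7·0.30 + 0.64·4·3.9·0.07 + 1.44·4·21.8·0.22 + 0.76·24.7·3.9·0.25 + 1.71·24.7·21.8·0.34 + 0.36·3.9·21.8·0.06] = 2630.76 + 903.258 = 3534.02.
With uncorrelated errors the cross-covariances are all true-score covariance, so they carry over unchanged; only the diagonal terms shrink to ρᵢσᵢ².
True-score variance = [1.6²·4²·0.68 + 1.9²·24.7²·0.84 + 0.4²·3.9²·0.72 + 0.9²·21.8²·0.67] + 903.258 = 2137.55 + 903.258 = 3040.81.
Reliability = 3040.81 / 3534.02 = 0.860.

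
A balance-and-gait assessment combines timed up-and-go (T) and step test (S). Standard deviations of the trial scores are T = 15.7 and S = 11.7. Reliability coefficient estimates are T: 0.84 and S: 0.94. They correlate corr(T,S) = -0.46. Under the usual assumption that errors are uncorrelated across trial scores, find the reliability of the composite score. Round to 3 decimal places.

0.778

Var(T+S) = 15.7² + 11.7² + 2·[15.7·11.7·(-0.46)] = 383.38 − 168.995 = 214.385.
Under uncorrelated errors the observed covariances equal the true-score covariances, so only the own-variance terms attenuate.
True-score variance = [15.7²·0.84 + 11.7²·0.94] − 168.995 = 335.728 − 168.995 = 166.733.
Reliability = 166.733 / 214.385 = 0.778.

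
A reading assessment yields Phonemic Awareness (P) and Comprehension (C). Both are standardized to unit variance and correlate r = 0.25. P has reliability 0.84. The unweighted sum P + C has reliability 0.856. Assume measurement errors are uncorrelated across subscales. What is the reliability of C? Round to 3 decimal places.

Var(P+C) = 2 + 2·0.25 = 2.500.
True-score variance = ρ_P + ρ_C + 2·0.25, so 0.856 = (0.84 + ρ_C + 0.50) / 2.500.
ρ_C = 0.856·2.500 − 0.84 − 0.50 = 0.800.

0.800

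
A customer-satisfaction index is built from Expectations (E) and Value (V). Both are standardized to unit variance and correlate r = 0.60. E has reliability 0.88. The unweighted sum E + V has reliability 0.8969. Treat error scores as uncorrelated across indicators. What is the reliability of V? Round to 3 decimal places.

0.790

Var(E+V) = 2 + 2·0.60 = 3.200.
True-score variance = ρ_E + ρ_V + 2·0.60, so 0.8969 = (0.88 + ρ_V + 1.20) / 3.200.
ρ_V = 0.8969·3.200 − 0.88 − 1.20 = 0.790.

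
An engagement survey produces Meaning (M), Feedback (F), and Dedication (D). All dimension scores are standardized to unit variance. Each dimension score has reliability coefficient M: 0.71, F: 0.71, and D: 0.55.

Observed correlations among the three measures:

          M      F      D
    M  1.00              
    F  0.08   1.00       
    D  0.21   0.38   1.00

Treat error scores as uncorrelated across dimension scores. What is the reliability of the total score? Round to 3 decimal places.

0.763

Var(M+F+D) = 3 + 2·[0.08 + 0.21 + 0.38] = 3 + 1.34 = 4.34.
Because errors are independent across components, Cov(Tᵢ,Tⱼ) = Cov(Xᵢ,Xⱼ); the off-diagonal part of the true-score variance is the same as above.
True-score variance = [0.71 + 0.71 + 0.55] + 1.34 = 1.97 + 1.34 = 3.31.
Reliability = 3.31 / 4.34 = 0.763.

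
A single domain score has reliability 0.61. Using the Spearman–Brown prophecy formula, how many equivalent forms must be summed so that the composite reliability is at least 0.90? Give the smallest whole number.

k ≥ ρ*(1−ρ₁)/(ρ₁(1−ρ*)) = 0.90·0.39 / (0.61·0.10) = 5.754.
Smallest integer k = 6.

6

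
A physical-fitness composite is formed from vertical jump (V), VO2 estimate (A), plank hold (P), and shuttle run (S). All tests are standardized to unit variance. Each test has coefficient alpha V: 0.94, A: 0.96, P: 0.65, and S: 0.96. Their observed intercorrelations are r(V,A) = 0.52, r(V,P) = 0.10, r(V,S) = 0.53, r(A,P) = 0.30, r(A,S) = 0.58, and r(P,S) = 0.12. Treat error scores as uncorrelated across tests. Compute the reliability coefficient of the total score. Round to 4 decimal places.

Var(V+A+P+S) = 4 + 2·[0.52 + 0.10 + 0.53 + 0.30 + 0.58 + 0.12] = 4 + 4.3 = 8.3.
Because errors are independent across components, Cov(Tᵢ,Tⱼ) = Cov(Xᵢ,Xⱼ); the off-diagonal part of the true-score variance is the same as above.
True-score variance = [0.94 + 0.96 + 0.65 + 0.96] + 4.3 = 3.51 + 4.3 = 7.81.
Reliability = 7.81 / 8.3 = 0.9410.

0.9410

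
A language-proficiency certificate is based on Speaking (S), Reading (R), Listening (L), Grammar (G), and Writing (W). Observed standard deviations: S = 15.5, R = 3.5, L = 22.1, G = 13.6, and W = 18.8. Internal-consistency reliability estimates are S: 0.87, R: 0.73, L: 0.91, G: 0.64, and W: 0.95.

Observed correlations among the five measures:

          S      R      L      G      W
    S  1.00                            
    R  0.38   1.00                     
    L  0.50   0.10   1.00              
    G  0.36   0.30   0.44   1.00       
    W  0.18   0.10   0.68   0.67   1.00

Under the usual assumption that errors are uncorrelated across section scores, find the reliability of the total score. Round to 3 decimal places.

0.948

Var(S+R+L+G+W) = 15.5² + 3.5² + 22.1² + 13.6² + 18.8² + 2·[15.5·3.5·0.38 + 15.5·22.1·0.50 + 15.5·13.6·0.36 + 15.5·18.8·0.18 + 3.5·22.1·0.10 + 3.5·13.6·0.30 + 3.5·18.8·0.10 + 22.1·13.6·0.44 + 22.1·18.8·0.68 + 13.6·18.8·0.67] = 1279.31 + 1869.81 = 3149.12.
Under uncorrelated errors the observed covariances equal the true-score covariances, so only the own-variance terms attenuate.
True-score variance = [15.5²·0.87 + 3.5²·0.73 + 22.1²·0.91 + 13.6²·0.64 + 18.8²·0.95] + 1869.81 = 1116.56 + 1869.81 = 2986.36.
Reliability = 2986.36 / 3149.12 = 0.948.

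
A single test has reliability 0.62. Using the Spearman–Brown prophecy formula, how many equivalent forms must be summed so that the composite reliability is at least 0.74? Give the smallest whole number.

2

k ≥ ρ*(1−ρ₁)/(ρ₁(1−ρ*)) = 0.74·0.38 / (0.62·0.26) = 1.744.
Smallest integer k = 2.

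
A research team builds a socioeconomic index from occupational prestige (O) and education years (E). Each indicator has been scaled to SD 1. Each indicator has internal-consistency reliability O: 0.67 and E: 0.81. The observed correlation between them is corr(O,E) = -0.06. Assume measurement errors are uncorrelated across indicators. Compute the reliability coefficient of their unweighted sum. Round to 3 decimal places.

0.723

Var(O+E) = 2 + 2·[(-0.06)] = 2 − 0.12 = 1.88.
Because errors are independent across components, Cov(Tᵢ,Tⱼ) = Cov(Xᵢ,Xⱼ); the off-diagonal part of the true-score variance is the same as above.
True-score variance = [0.67 + 0.81] − 0.12 = 1.48 − 0.12 = 1.36.
Reliability = 1.36 / 1.88 = 0.723.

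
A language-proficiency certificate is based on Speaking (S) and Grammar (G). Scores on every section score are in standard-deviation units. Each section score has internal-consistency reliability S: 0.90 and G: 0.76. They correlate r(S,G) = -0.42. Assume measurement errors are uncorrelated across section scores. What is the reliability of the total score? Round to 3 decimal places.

Var(S+G) = 2 + 2·[(-0.42)] = 2 − 0.84 = 1.16.
Under uncorrelated errors the observed covariances equal the true-score covariances, so only the own-variance terms attenuate.
True-score variance = [0.90 + 0.76] − 0.84 = 1.66 − 0.84 = 0.82.
Reliability = 0.82 / 1.16 = 0.707.

0.707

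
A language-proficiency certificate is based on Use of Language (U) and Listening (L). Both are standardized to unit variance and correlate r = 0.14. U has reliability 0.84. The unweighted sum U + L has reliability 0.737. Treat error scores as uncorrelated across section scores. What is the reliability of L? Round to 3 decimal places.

0.560

Var(U+L) = 2 + 2·0.14 = 2.280.
True-score variance = ρ_U + ρ_L + 2·0.14, so 0.737 = (0.84 + ρ_L + 0.28) / 2.280.
ρ_L = 0.737·2.280 − 0.84 − 0.28 = 0.560.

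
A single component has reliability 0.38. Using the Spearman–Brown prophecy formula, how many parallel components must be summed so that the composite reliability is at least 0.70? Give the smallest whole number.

k ≥ ρ*(1−ρ₁)/(ρ₁(1−ρ*)) = 0.70·0.62 / (0.38·0.30) = 3.807.
Smallest integer k = 4.

4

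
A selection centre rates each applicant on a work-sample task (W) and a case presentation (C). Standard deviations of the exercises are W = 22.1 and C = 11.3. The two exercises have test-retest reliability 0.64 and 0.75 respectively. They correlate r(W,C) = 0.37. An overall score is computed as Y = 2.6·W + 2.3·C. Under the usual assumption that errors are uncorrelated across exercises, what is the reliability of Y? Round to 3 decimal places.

Var(Y) = 2.6²·22.1² + 2.3²·11.3² + 2·[5.98·22.1·11.3·0.37] = 3977.13 + 1105.11 = 5082.24.
Because errors are independent across components, Cov(Tᵢ,Tⱼ) = Cov(Xᵢ,Xⱼ); the off-diagonal part of the true-score variance is the same as above.
True-score variance = [2.6²·22.1²·0.64 + 2.3²·11.3²·0.75] + 1105.11 = 2619.67 + 1105.11 = 3724.77.
Reliability = 3724.77 / 5082.24 = 0.733.

0.733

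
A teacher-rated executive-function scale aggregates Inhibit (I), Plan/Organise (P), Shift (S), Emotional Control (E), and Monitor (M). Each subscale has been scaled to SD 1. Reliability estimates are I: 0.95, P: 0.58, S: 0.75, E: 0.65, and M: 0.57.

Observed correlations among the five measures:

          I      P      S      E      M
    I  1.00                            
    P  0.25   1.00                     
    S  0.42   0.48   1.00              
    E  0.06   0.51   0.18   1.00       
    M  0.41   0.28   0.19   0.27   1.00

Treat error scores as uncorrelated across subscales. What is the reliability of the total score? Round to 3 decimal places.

Var(I+P+S+E+M) = 5 + 2·[0.25 + 0.42 + 0.06 + 0.41 + 0.48 + 0.51 + 0.28 + 0.18 + 0.19 + 0.27] = 5 + 6.1 = 11.1.
Under uncorrelated errors the observed covariances equal the true-score covariances, so only the own-variance terms attenuate.
True-score variance = [0.95 + 0.58 + 0.75 + 0.65 + 0.57] + 6.1 = 3.5 + 6.1 = 9.6.
Reliability = 9.6 / 11.1 = 0.865.

0.865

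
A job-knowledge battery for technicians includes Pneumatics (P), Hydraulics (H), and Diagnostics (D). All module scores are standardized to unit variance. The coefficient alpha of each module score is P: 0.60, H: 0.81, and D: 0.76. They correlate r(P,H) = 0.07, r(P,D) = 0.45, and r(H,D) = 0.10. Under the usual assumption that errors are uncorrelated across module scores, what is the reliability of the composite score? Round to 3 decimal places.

0.804

Var(P+H+D) = 3 + 2·[0.07 + 0.45 + 0.10] = 3 + 1.24 = 4.24.
Under uncorrelated errors the observed covariances equal the true-score covariances, so only the own-variance terms attenuate.
True-score variance = [0.60 + 0.81 + 0.76] + 1.24 = 2.17 + 1.24 = 3.41.
Reliability = 3.41 / 4.24 = 0.804.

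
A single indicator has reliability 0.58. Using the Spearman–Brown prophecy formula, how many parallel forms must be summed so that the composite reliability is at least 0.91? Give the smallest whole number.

k ≥ ρ*(1−ρ₁)/(ρ₁(1−ρ*)) = 0.91·0.42 / (0.58·0.09) = 7.322.
Smallest integer k = 8.

8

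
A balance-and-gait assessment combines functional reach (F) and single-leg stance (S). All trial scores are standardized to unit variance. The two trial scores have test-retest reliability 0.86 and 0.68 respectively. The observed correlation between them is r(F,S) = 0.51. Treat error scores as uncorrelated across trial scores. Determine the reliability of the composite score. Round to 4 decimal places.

Var(F+S) = 2 + 2·[0.51] = 2 + 1.02 = 3.02.
Because errors are independent across components, Cov(Tᵢ,Tⱼ) = Cov(Xᵢ,Xⱼ); the off-diagonal part of the true-score variance is the same as above.
True-score variance = [0.86 + 0.68] + 1.02 = 1.54 + 1.02 = 2.56.
Reliability = 2.56 / 3.02 = 0.8477.

0.8477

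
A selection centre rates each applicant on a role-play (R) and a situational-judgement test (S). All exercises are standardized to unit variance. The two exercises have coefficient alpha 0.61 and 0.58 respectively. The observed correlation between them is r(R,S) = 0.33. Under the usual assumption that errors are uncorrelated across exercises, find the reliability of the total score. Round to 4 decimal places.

0.6955

Var(R+S) = 2 + 2·[0.33] = 2 + 0.66 = 2.66.
Under uncorrelated errors the observed covariances equal the true-score covariances, so only the own-variance terms attenuate.
True-score variance = [0.61 + 0.58] + 0.66 = 1.19 + 0.66 = 1.85.
Reliability = 1.85 / 2.66 = 0.6955.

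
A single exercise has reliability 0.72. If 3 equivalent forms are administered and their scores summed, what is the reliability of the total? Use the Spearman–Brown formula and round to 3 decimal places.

ρ_k = kρ / (1 + (k−1)ρ) = 3·0.72 / (1 + 2·0.72) = 2.160 / 2.440 = 0.885.

0.885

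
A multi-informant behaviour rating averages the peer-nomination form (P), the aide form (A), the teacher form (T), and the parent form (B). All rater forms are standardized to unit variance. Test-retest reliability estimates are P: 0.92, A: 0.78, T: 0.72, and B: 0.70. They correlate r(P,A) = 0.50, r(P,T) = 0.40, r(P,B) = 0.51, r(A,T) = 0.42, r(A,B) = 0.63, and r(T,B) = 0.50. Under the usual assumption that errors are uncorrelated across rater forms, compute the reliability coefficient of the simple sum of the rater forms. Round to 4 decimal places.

0.9113

Var(P+A+T+B) = 4 + 2·[0.50 + 0.40 + 0.51 + 0.42 + 0.63 + 0.50] = 4 + 5.92 = 9.92.
Under uncorrelated errors the observed covariances equal the true-score covariances, so only the own-variance terms attenuate.
True-score variance = [0.92 + 0.78 + 0.72 + 0.70] + 5.92 = 3.12 + 5.92 = 9.04.
Reliability = 9.04 / 9.92 = 0.9113.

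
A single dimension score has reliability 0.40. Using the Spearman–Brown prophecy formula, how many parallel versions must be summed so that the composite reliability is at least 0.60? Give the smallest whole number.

3

k ≥ ρ*(1−ρ₁)/(ρ₁(1−ρ*)) = 0.60·0.60 / (0.40·0.40) = 2.250.
Smallest integer k = 3.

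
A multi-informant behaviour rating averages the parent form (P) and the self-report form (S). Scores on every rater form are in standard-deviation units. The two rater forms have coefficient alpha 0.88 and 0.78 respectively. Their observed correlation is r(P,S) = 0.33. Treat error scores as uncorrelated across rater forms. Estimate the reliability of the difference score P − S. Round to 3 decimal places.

Var(P−S) = 1 + 1 − 2·0.33 = 2 − 0.66 = 1.34.
Because errors are independent across components, Cov(Tᵢ,Tⱼ) = Cov(Xᵢ,Xⱼ); the off-diagonal part of the true-score variance is the same as above.
True-score variance = [0.88 + 0.78] − 0.66 = 1.66 − 0.66 = 1.
Reliability = 1 / 1.34 = 0.746.

0.746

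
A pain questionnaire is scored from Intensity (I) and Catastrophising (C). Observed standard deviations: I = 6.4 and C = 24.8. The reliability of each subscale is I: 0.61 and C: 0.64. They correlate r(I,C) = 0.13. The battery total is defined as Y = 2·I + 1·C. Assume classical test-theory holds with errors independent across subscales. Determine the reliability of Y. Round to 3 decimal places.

Var(Y) = 2²·6.4² + 24.8² + 2·[2·6.4·24.8·0.13] = 778.88 + 82.5344 = 861.414.
Under uncorrelated errors the observed covariances equal the true-score covariances, so only the own-variance terms attenuate.
True-score variance = [2²·6.4²·0.61 + 24.8²·0.64] + 82.5344 = 493.568 + 82.5344 = 576.102.
Reliability = 576.102 / 861.414 = 0.669.

0.669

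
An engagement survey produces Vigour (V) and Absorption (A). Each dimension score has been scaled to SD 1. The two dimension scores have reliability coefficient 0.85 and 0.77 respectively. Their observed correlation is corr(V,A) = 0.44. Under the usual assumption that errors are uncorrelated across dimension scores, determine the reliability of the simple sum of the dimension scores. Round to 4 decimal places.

Var(V+A) = 2 + 2·[0.44] = 2 + 0.88 = 2.88.
With uncorrelated errors the cross-covariances are all true-score covariance, so they carry over unchanged; only the diagonal terms shrink to ρᵢσᵢ².
True-score variance = [0.85 + 0.77] + 0.88 = 1.62 + 0.88 = 2.5.
Reliability = 2.5 / 2.88 = 0.8681.

0.8681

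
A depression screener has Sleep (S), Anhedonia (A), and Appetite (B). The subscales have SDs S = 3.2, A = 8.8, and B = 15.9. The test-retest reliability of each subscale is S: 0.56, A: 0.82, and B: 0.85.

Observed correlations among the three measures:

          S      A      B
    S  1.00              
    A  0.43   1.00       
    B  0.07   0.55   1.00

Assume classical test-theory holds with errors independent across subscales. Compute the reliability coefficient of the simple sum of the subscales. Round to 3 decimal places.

0.893

Var(S+A+B) = 3.2² + 8.8² + 15.9² + 2·[3.2·8.8·0.43 + 3.2·15.9·0.07 + 8.8·15.9·0.55] = 340.49 + 185.253 = 525.743.
Because errors are independent across components, Cov(Tᵢ,Tⱼ) = Cov(Xᵢ,Xⱼ); the off-diagonal part of the true-score variance is the same as above.
True-score variance = [3.2²·0.56 + 8.8²·0.82 + 15.9²·0.85] + 185.253 = 284.124 + 185.253 = 469.377.
Reliability = 469.377 / 525.743 = 0.893.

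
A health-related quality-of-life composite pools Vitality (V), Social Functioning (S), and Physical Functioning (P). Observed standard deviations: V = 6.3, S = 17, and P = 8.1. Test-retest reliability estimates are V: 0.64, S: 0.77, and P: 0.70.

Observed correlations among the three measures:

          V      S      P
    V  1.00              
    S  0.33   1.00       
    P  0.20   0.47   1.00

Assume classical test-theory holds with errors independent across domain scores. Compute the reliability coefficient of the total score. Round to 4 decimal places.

Var(V+S+P) = 6.3² + 17² + 8.1² + 2·[6.3·17·0.33 + 6.3·8.1·0.20 + 17·8.1·0.47] = 394.3 + 220.536 = 614.836.
Under uncorrelated errors the observed covariances equal the true-score covariances, so only the own-variance terms attenuate.
True-score variance = [6.3²·0.64 + 17²·0.77 + 8.1²·0.70] + 220.536 = 293.859 + 220.536 = 514.395.
Reliability = 514.395 / 614.836 = 0.8366.

0.8366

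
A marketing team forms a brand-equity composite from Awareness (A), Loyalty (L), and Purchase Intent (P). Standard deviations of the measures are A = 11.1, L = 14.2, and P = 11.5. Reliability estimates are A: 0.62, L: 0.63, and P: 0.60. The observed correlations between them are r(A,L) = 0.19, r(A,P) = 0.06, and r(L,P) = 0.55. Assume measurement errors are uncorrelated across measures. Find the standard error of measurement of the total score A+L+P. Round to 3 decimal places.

13.203

Var(total) = 457.1 + 254.844 = 711.944.
True-score variance = 282.773 + 254.844 = 537.617, so reliability = 0.7551.
Error variance = 711.944 − 537.617 = 174.327; SEM = √174.327 = 13.203.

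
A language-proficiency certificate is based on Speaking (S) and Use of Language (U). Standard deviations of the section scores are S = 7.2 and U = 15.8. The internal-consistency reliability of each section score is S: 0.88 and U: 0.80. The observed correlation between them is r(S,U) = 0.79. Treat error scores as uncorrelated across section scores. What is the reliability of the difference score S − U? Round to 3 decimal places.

Var(S−U) = 7.2² + 15.8² − 2·7.2·15.8·0.79 = 301.48 − 179.741 = 121.739.
Because errors are independent across components, Cov(Tᵢ,Tⱼ) = Cov(Xᵢ,Xⱼ); the off-diagonal part of the true-score variance is the same as above.
True-score variance = [7.2²·0.88 + 15.8²·0.80] − 179.741 = 245.331 − 179.741 = 65.5904.
Reliability = 65.5904 / 121.739 = 0.539.

0.539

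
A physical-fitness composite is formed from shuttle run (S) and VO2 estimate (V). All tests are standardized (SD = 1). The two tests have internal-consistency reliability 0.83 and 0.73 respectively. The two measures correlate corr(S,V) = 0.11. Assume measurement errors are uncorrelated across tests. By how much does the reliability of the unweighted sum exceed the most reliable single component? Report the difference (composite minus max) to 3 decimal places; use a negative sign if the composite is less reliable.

Var(sum) = 2 + 0.22 = 2.22; true-score variance = 1.56 + 0.22 = 1.78; composite reliability = 0.8018.
Max component reliability = 0.8300.
Difference = 0.8018 − 0.8300 = -0.028.

-0.028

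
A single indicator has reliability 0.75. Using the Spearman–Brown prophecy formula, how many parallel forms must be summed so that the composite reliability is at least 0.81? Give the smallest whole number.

k ≥ ρ*(1−ρ₁)/(ρ₁(1−ρ*)) = 0.81·0.25 / (0.75·0.19) = 1.421.
Smallest integer k = 2.

2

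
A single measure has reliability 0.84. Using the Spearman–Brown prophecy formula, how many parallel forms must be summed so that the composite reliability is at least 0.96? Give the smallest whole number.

k ≥ ρ*(1−ρ₁)/(ρ₁(1−ρ*)) = 0.96·0.16 / (0.84·0.04) = 4.571.
Smallest integer k = 5.

5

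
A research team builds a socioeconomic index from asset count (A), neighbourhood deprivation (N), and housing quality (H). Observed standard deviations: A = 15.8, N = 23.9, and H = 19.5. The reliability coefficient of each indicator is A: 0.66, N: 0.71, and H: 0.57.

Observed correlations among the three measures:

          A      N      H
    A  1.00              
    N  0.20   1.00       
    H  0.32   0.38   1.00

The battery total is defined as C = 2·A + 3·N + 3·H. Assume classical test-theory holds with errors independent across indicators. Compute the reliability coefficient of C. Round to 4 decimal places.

0.7775

Var(C) = 2²·15.8² + 3²·23.9² + 3²·19.5² + 2·[6·15.8·23.9·0.20 + 6·15.8·19.5·0.32 + 9·23.9·19.5·0.38] = 9561.7 + 5277.17 = 14838.9.
With uncorrelated errors the cross-covariances are all true-score covariance, so they carry over unchanged; only the diagonal terms shrink to ρᵢσᵢ².
True-score variance = [2²·15.8²·0.66 + 3²·23.9²·0.71 + 3²·19.5²·0.57] + 5277.17 = 6259.76 + 5277.17 = 11536.9.
Reliability = 11536.9 / 14838.9 = 0.7775.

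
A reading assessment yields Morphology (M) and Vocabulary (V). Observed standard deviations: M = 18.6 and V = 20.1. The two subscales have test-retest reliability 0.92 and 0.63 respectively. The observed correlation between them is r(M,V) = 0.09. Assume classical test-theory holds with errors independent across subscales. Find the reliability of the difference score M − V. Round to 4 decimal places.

Var(M−V) = 18.6² + 20.1² − 2·18.6·20.1·0.09 = 749.97 − 67.2948 = 682.675.
Under uncorrelated errors the observed covariances equal the true-score covariances, so only the own-variance terms attenuate.
True-score variance = [18.6²·0.92 + 20.1²·0.63] − 67.2948 = 572.81 − 67.2948 = 505.515.
Reliability = 505.515 / 682.675 = 0.7405.

0.7405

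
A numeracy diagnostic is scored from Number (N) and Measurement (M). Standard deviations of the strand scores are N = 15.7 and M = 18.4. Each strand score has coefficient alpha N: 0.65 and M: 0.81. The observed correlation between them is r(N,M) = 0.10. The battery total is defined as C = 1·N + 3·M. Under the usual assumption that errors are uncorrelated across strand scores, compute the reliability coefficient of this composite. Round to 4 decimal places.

0.8081

Var(C) = 15.7² + 3²·18.4² + 2·[3·15.7·18.4·0.10] = 3293.53 + 173.328 = 3466.86.
With uncorrelated errors the cross-covariances are all true-score covariance, so they carry over unchanged; only the diagonal terms shrink to ρᵢσᵢ².
True-score variance = [15.7²·0.65 + 3²·18.4²·0.81] + 173.328 = 2628.32 + 173.328 = 2801.65.
Reliability = 2801.65 / 3466.86 = 0.8081.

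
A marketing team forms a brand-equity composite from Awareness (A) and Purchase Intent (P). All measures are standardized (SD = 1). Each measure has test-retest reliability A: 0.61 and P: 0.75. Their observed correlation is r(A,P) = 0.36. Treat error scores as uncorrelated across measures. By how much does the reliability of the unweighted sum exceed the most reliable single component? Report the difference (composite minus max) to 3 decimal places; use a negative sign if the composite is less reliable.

0.015

Var(sum) = 2 + 0.72 = 2.72; true-score variance = 1.36 + 0.72 = 2.08; composite reliability = 0.7647.
Max component reliability = 0.7500.
Difference = 0.7647 − 0.7500 = 0.015.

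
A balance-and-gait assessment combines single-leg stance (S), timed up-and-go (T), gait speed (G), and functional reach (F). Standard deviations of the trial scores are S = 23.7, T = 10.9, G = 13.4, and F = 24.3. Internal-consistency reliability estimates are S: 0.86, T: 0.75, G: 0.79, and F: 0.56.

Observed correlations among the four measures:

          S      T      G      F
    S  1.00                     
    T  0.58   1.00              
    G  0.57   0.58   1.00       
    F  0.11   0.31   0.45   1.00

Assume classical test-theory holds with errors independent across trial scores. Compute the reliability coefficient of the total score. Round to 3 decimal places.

Var(S+T+G+F) = 23.7² + 10.9² + 13.4² + 24.3² + 2·[23.7·10.9·0.58 + 23.7·13.4·0.57 + 23.7·24.3·0.11 + 10.9·13.4·0.58 + 10.9·24.3·0.31 + 13.4·24.3·0.45] = 1450.55 + 1415.11 = 2865.66.
Because errors are independent across components, Cov(Tᵢ,Tⱼ) = Cov(Xᵢ,Xⱼ); the off-diagonal part of the true-score variance is the same as above.
True-score variance = [23.7²·0.86 + 10.9²·0.75 + 13.4²·0.79 + 24.3²·0.56] + 1415.11 = 1044.69 + 1415.11 = 2459.8.
Reliability = 2459.8 / 2865.66 = 0.858.

0.858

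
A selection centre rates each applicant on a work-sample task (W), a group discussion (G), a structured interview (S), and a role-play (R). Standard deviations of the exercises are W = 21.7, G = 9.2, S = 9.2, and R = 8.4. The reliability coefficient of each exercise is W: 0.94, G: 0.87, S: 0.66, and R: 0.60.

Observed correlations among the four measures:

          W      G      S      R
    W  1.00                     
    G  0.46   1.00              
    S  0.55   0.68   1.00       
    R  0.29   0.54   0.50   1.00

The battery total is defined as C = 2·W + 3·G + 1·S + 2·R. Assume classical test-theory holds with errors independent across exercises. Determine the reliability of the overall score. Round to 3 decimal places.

0.941

Var(C) = 2²·21.7² + 3²·9.2² + 9.2² + 2²·8.4² + 2·[6·21.7·9.2·0.46 + 2·21.7·9.2·0.55 + 4·21.7·8.4·0.29 + 3·9.2·9.2·0.68 + 6·9.2·8.4·0.54 + 2·9.2·8.4·0.50] = 3012.2 + 2964.78 = 5976.98.
Under uncorrelated errors the observed covariances equal the true-score covariances, so only the own-variance terms attenuate.
True-score variance = [2²·21.7²·0.94 + 3²·9.2²·0.87 + 9.2²·0.66 + 2²·8.4²·0.60] + 2964.78 = 2658.48 + 2964.78 = 5623.26.
Reliability = 5623.26 / 5976.98 = 0.941.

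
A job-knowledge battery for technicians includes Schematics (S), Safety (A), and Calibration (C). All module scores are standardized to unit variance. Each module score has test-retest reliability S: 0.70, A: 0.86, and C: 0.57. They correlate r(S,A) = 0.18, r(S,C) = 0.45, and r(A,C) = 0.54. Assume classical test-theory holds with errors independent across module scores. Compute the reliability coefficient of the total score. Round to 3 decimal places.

0.837

Var(S+A+C) = 3 + 2·[0.18 + 0.45 + 0.54] = 3 + 2.34 = 5.34.
With uncorrelated errors the cross-covariances are all true-score covariance, so they carry over unchanged; only the diagonal terms shrink to ρᵢσᵢ².
True-score variance = [0.70 + 0.86 + 0.57] + 2.34 = 2.13 + 2.34 = 4.47.
Reliability = 4.47 / 5.34 = 0.837.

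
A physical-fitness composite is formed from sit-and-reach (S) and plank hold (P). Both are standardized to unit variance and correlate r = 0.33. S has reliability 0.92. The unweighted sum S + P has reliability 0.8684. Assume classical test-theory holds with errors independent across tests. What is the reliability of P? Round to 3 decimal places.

0.730

Var(S+P) = 2 + 2·0.33 = 2.660.
True-score variance = ρ_S + ρ_P + 2·0.33, so 0.8684 = (0.92 + ρ_P + 0.66) / 2.660.
ρ_P = 0.8684·2.660 − 0.92 − 0.66 = 0.730.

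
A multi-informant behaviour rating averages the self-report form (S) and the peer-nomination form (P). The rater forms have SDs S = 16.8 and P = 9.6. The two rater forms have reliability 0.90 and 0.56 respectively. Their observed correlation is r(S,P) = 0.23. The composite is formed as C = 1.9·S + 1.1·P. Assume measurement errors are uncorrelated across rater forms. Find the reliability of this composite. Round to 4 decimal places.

Var(C) = 1.9²·16.8² + 1.1²·9.6² + 2·[2.09·16.8·9.6·0.23] = 1130.4 + 155.055 = 1285.45.
Because errors are independent across components, Cov(Tᵢ,Tⱼ) = Cov(Xᵢ,Xⱼ); the off-diagonal part of the true-score variance is the same as above.
True-score variance = [1.9²·16.8²·0.90 + 1.1²·9.6²·0.56] + 155.055 = 979.445 + 155.055 = 1134.5.
Reliability = 1134.5 / 1285.45 = 0.8826.

0.8826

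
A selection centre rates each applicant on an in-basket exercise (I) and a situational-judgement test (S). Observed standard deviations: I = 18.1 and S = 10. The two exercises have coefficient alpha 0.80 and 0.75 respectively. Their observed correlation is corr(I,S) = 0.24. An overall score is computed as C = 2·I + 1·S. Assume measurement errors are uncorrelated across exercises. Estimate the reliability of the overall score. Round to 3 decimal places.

0.819

Var(C) = 2²·18.1² + 10² + 2·[2·18.1·10·0.24] = 1410.44 + 173.76 = 1584.2.
Because errors are independent across components, Cov(Tᵢ,Tⱼ) = Cov(Xᵢ,Xⱼ); the off-diagonal part of the true-score variance is the same as above.
True-score variance = [2²·18.1²·0.80 + 10²·0.75] + 173.76 = 1123.35 + 173.76 = 1297.11.
Reliability = 1297.11 / 1584.2 = 0.819.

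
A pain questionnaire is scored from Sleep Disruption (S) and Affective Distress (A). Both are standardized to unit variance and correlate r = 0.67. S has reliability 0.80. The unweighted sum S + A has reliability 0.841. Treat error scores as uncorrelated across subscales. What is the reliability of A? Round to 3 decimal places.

0.669

Var(S+A) = 2 + 2·0.67 = 3.340.
True-score variance = ρ_S + ρ_A + 2·0.67, so 0.841 = (0.80 + ρ_A + 1.34) / 3.340.
ρ_A = 0.841·3.340 − 0.80 − 1.34 = 0.669.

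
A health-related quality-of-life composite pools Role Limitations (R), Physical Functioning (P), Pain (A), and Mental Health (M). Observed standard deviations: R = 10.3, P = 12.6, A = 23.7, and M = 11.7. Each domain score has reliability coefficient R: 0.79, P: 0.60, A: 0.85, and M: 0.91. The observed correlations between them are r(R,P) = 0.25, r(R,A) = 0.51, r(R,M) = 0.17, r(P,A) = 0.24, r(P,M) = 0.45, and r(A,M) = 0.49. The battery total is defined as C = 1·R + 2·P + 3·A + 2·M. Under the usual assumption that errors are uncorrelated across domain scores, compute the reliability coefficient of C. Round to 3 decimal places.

0.895

Var(C) = 10.3² + 2²·12.6² + 3²·23.7² + 2²·11.7² + 2·[2·10.3·12.6·0.25 + 3·10.3·23.7·0.51 + 2·10.3·11.7·0.17 + 6·12.6·23.7·0.24 + 4·12.6·11.7·0.45 + 6·23.7·11.7·0.49] = 6343.9 + 3979.91 = 10323.8.
Because errors are independent across components, Cov(Tᵢ,Tⱼ) = Cov(Xᵢ,Xⱼ); the off-diagonal part of the true-score variance is the same as above.
True-score variance = [10.3²·0.79 + 2²·12.6²·0.60 + 3²·23.7²·0.85 + 2²·11.7²·0.91] + 3979.91 = 5260.04 + 3979.91 = 9239.95.
Reliability = 9239.95 / 10323.8 = 0.895.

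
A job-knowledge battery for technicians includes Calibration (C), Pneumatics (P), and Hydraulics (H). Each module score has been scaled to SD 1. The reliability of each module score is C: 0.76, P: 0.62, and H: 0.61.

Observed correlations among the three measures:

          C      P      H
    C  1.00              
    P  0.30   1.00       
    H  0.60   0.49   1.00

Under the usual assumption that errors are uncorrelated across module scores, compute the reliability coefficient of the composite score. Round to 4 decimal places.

0.8253

Var(C+P+H) = 3 + 2·[0.30 + 0.60 + 0.49] = 3 + 2.78 = 5.78.
Under uncorrelated errors the observed covariances equal the true-score covariances, so only the own-variance terms attenuate.
True-score variance = [0.76 + 0.62 + 0.61] + 2.78 = 1.99 + 2.78 = 4.77.
Reliability = 4.77 / 5.78 = 0.8253.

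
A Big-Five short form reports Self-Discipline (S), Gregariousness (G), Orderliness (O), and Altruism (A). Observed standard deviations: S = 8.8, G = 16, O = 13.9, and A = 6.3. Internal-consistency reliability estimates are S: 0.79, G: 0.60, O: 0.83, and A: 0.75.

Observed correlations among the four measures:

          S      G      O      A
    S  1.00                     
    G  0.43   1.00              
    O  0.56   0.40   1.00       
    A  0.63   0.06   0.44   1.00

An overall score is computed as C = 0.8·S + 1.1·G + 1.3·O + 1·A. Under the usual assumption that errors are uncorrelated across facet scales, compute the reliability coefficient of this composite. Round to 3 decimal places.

Var(C) = 0.8²·8.8² + 1.1²·16² + 1.3²·13.9² + 6.3² + 2·[0.88·8.8·16·0.43 + 1.04·8.8·13.9·0.56 + 0.8·8.8·6.3·0.63 + 1.43·16·13.9·0.40 + 1.1·16·6.3·0.06 + 1.3·13.9·6.3·0.44] = 725.537 + 672.831 = 1398.37.
Under uncorrelated errors the observed covariances equal the true-score covariances, so only the own-variance terms attenuate.
True-score variance = [0.8²·8.8²·0.79 + 1.1²·16²·0.60 + 1.3²·13.9²·0.83 + 6.3²·0.75] + 672.831 = 525.793 + 672.831 = 1198.62.
Reliability = 1198.62 / 1398.37 = 0.857.

0.857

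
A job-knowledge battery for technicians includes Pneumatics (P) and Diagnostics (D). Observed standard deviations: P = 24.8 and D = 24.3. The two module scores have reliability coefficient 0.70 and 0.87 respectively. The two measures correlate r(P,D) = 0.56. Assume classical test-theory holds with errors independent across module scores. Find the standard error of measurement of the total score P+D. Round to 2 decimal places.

Var(total) = 1205.53 + 674.957 = 1880.49.
True-score variance = 944.254 + 674.957 = 1619.21, so reliability = 0.8611.
Error variance = 1880.49 − 1619.21 = 261.276; SEM = √261.276 = 16.16.

16.16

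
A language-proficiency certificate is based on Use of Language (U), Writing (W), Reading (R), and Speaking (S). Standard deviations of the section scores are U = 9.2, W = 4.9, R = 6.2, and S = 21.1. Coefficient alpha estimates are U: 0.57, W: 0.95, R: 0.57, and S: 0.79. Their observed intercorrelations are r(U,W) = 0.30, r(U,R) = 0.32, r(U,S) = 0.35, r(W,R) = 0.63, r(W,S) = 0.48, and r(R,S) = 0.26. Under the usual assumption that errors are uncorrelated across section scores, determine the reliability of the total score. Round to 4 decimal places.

0.8520

Var(U+W+R+S) = 9.2² + 4.9² + 6.2² + 21.1² + 2·[9.2·4.9·0.30 + 9.2·6.2·0.32 + 9.2·21.1·0.35 + 4.9·6.2·0.63 + 4.9·21.1·0.48 + 6.2·21.1·0.26] = 592.3 + 404.997 = 997.297.
Under uncorrelated errors the observed covariances equal the true-score covariances, so only the own-variance terms attenuate.
True-score variance = [9.2²·0.57 + 4.9²·0.95 + 6.2²·0.57 + 21.1²·0.79] + 404.997 = 444.681 + 404.997 = 849.678.
Reliability = 849.678 / 997.297 = 0.8520.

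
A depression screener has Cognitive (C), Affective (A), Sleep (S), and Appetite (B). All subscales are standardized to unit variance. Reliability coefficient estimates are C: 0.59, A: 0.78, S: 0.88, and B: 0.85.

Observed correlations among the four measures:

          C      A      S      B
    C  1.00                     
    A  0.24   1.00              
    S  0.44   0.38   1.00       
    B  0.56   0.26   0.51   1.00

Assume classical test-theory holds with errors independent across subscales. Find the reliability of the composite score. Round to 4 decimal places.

0.8975

Var(C+A+S+B) = 4 + 2·[0.24 + 0.44 + 0.56 + 0.38 + 0.26 + 0.51] = 4 + 4.78 = 8.78.
Under uncorrelated errors the observed covariances equal the true-score covariances, so only the own-variance terms attenuate.
True-score variance = [0.59 + 0.78 + 0.88 + 0.85] + 4.78 = 3.1 + 4.78 = 7.88.
Reliability = 7.88 / 8.78 = 0.8975.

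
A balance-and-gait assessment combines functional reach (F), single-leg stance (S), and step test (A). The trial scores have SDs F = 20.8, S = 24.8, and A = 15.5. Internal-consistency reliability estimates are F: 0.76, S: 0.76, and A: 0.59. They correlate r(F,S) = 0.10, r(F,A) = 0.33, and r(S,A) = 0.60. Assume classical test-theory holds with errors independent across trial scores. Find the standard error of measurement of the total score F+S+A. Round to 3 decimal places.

18.707

Var(total) = 1287.93 + 777.232 = 2065.16.
True-score variance = 937.984 + 777.232 = 1715.22, so reliability = 0.8305.
Error variance = 2065.16 − 1715.22 = 349.946; SEM = √349.946 = 18.707.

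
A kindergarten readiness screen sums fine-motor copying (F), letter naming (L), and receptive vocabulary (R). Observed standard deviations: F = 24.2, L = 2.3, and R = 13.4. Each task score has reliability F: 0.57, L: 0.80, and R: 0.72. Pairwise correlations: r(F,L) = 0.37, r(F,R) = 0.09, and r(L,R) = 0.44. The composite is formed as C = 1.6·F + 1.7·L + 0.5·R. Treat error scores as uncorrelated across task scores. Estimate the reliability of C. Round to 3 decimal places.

0.621

Var(C) = 1.6²·24.2² + 1.7²·2.3² + 0.5²·13.4² + 2·[2.72·24.2·2.3·0.37 + 0.8·24.2·13.4·0.09 + 0.85·2.3·13.4·0.44] = 1559.42 + 181.782 = 1741.2.
Under uncorrelated errors the observed covariances equal the true-score covariances, so only the own-variance terms attenuate.
True-score variance = [1.6²·24.2²·0.57 + 1.7²·2.3²·0.80 + 0.5²·13.4²·0.72] + 181.782 = 899.117 + 181.782 = 1080.9.
Reliability = 1080.9 / 1741.2 = 0.621.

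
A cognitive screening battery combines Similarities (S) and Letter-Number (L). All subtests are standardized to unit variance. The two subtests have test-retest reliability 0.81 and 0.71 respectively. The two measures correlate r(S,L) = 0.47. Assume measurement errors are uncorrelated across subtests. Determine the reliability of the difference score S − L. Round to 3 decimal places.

Var(S−L) = 1 + 1 − 2·0.47 = 2 − 0.94 = 1.06.
Under uncorrelated errors the observed covariances equal the true-score covariances, so only the own-variance terms attenuate.
True-score variance = [0.81 + 0.71] − 0.94 = 1.52 − 0.94 = 0.58.
Reliability = 0.58 / 1.06 = 0.547.

0.547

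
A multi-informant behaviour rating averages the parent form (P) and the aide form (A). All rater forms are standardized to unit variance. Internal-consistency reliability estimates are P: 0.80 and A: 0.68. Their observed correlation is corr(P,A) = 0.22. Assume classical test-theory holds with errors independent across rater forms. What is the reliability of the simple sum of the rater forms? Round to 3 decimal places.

0.787

Var(P+A) = 2 + 2·[0.22] = 2 + 0.44 = 2.44.
Because errors are independent across components, Cov(Tᵢ,Tⱼ) = Cov(Xᵢ,Xⱼ); the off-diagonal part of the true-score variance is the same as above.
True-score variance = [0.80 + 0.68] + 0.44 = 1.48 + 0.44 = 1.92.
Reliability = 1.92 / 2.44 = 0.787.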